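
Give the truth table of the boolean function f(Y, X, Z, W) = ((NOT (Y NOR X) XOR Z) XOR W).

Y | X | Z | W | Output
----------------------
0 | 0 | 0 | 0 | 0
0 | 0 | 0 | 1 | 1
0 | 0 | 1 | 0 | 1
0 | 0 | 1 | 1 | 0
0 | 1 | 0 | 0 | 1
0 | 1 | 0 | 1 | 0
0 | 1 | 1 | 0 | 0
0 | 1 | 1 | 1 | 1
1 | 0 | 0 | 0 | 1
1 | 0 | 0 | 1 | 0
1 | 0 | 1 | 0 | 0
1 | 0 | 1 | 1 | 1
1 | 1 | 0 | 0 | 1
1 | 1 | 0 | 1 | 0
1 | 1 | 1 | 0 | 0
1 | 1 | 1 | 1 | 1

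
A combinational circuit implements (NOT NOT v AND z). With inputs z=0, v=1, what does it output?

Substituting: (NOT NOT 1 AND 0)
= 0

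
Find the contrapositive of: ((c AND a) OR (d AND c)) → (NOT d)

Contrapositive: d → NOT ((c AND a) OR (d AND c))
Note: A statement and its contrapositive are logically equivalent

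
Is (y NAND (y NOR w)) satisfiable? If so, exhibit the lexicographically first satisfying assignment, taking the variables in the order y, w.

y=0, w=0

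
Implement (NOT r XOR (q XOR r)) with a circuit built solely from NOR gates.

(((((r NOR r) NOR ((((q NOR r) NOR (q NOR r)) NOR ((q NOR r) NOR (q NOR r))) NOR ((((q NOR q) NOR (r NOR r)) NOR ((q NOR q) NOR (r NOR r))) NOR (((q NOR q) NOR (r NOR r)) NOR ((q NOR q) NOR (r NOR r)))))) NOR ((r NOR r) NOR ((((q NOR r) NOR (q NOR r)) NOR ((q NOR r) NOR (q NOR r))) NOR ((((q NOR q) NOR (r NOR r)) NOR ((q NOR q) NOR (r NOR r))) NOR (((q NOR q) NOR (r NOR r)) NOR ((q NOR q) NOR (r NOR r))))))) NOR (((r NOR r) NOR ((((q NOR r) NOR (q NOR r)) NOR ((q NOR r) NOR (q NOR r))) NOR ((((q NOR q) NOR (r NOR r)) NOR ((q NOR q) NOR (r NOR r))) NOR (((q NOR q) NOR (r NOR r)) NOR ((q NOR q) NOR (r NOR r)))))) NOR ((r NOR r) NOR ((((q NOR r) NOR (q NOR r)) NOR ((q NOR r) NOR (q NOR r))) NOR ((((q NOR q) NOR (r NOR r)) NOR ((q NOR q) NOR (r NOR r))) NOR (((q NOR q) NOR (r NOR r)) NOR ((q NOR q) NOR (r NOR r)))))))) NOR (((((r NOR r) NOR (r NOR r)) NOR (((((q NOR r) NOR (q NOR r)) NOR ((q NOR r) NOR (q NOR r))) NOR ((((q NOR q) NOR (r NOR r)) NOR ((q NOR q) NOR (r NOR r))) NOR (((q NOR q) NOR (r NOR r)) NOR ((q NOR q) NOR (r NOR r))))) NOR ((((q NOR r) NOR (q NOR r)) NOR ((q NOR r) NOR (q NOR r))) NOR ((((q NOR q) NOR (r NOR r)) NOR ((q NOR q) NOR (r NOR r))) NOR (((q NOR q) NOR (r NOR r)) NOR ((q NOR q) NOR (r NOR r))))))) NOR (((r NOR r) NOR (r NOR r)) NOR (((((q NOR r) NOR (q NOR r)) NOR ((q NOR r) NOR (q NOR r))) NOR ((((q NOR q) NOR (r NOR r)) NOR ((q NOR q) NOR (r NOR r))) NOR (((q NOR q) NOR (r NOR r)) NOR ((q NOR q) NOR (r NOR r))))) NOR ((((q NOR r) NOR (q NOR r)) NOR ((q NOR r) NOR (q NOR r))) NOR ((((q NOR q) NOR (r NOR r)) NOR ((q NOR q) NOR (r NOR r))) NOR (((q NOR q) NOR (r NOR r)) NOR ((q NOR q) NOR (r NOR r)))))))) NOR ((((r NOR r) NOR (r NOR r)) NOR (((((q NOR r) NOR (q NOR r)) NOR ((q NOR r) NOR (q NOR r))) NOR ((((q NOR q) NOR (r NOR r)) NOR ((q NOR q) NOR (r NOR r))) NOR (((q NOR q) NOR (r NOR r)) NOR ((q NOR q) NOR (r NOR r))))) NOR ((((q NOR r) NOR (q NOR r)) NOR ((q NOR r) NOR (q NOR r))) NOR ((((q NOR q) NOR (r NOR r)) NOR ((q NOR q) NOR (r NOR r))) NOR (((q NOR q) NOR (r NOR r)) NOR ((q NOR q) NOR (r NOR r))))))) NOR (((r NOR r) NOR (r NOR r)) NOR (((((q NOR r) NOR (q NOR r)) NOR ((q NOR r) NOR (q NOR r))) NOR ((((q NOR q) NOR (r NOR r)) NOR ((q NOR q) NOR (r NOR r))) NOR (((q NOR q) NOR (r NOR r)) NOR ((q NOR q) NOR (r NOR r))))) NOR ((((q NOR r) NOR (q NOR r)) NOR ((q NOR r) NOR (q NOR r))) NOR ((((q NOR q) NOR (r NOR r)) NOR ((q NOR q) NOR (r NOR r))) NOR (((q NOR q) NOR (r NOR r)) NOR ((q NOR q) NOR (r NOR r))))))))))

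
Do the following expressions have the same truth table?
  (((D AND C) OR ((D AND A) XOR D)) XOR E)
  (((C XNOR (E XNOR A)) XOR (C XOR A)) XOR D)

No. Counterexample: with E=0, A=1, D=1, C=0, Expression 1 = 0 but Expression 2 = 1.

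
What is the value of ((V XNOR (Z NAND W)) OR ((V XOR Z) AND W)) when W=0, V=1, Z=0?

Substituting: ((1 XNOR (0 NAND 0)) OR ((1 XOR 0) AND 0))
= 1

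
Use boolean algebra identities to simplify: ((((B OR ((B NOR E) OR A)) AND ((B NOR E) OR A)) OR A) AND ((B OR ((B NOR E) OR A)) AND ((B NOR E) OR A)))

By absorption (E AND (E OR v) = E) then absorption (E AND (E OR v) = E):
= ((B NOR E) OR A)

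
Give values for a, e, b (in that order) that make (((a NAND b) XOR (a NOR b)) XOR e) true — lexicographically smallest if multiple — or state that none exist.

a=0, e=0, b=1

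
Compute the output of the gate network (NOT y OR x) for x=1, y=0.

Substituting: (NOT 0 OR 1)
= 1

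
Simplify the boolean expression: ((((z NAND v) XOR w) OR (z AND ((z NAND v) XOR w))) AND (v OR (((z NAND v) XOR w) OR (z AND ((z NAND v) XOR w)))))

By absorption (E AND (E OR v) = E) then absorption (E OR (E AND v) = E):
= ((z NAND v) XOR w)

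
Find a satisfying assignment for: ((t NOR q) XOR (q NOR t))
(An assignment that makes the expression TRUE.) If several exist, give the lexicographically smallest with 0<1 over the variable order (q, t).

UNSATISFIABLE - no assignment makes this expression true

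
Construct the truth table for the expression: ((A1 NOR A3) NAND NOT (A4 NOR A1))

A4 | A1 | A3 | Output
---------------------
0 | 0 | 0 | 1
0 | 0 | 1 | 1
0 | 1 | 0 | 1
0 | 1 | 1 | 1
1 | 0 | 0 | 0
1 | 0 | 1 | 1
1 | 1 | 0 | 1
1 | 1 | 1 | 1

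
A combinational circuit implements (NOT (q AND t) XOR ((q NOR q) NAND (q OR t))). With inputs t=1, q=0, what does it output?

Substituting: (NOT (0 AND 1) XOR ((0 NOR 0) NAND (0 OR 1)))
= 1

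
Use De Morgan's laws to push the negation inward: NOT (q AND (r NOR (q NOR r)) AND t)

NOT q OR NOT (r NOR (q NOR r)) OR NOT t
De Morgan's: NOT(AND of terms) = OR of negations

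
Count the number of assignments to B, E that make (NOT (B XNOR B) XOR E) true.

Satisfying assignments: (0,1), (1,1)
Count: 2 out of 4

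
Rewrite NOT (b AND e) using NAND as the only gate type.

(((b NAND e) NAND (b NAND e)) NAND ((b NAND e) NAND (b NAND e)))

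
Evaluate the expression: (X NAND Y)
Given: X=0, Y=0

Substituting: (0 NAND 0)
= 1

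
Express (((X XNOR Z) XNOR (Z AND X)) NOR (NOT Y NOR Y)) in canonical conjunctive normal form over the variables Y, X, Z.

(Y OR X OR NOT Z) AND (Y OR NOT X OR Z) AND (Y OR NOT X OR NOT Z) AND (NOT Y OR X OR NOT Z) AND (NOT Y OR NOT X OR Z) AND (NOT Y OR NOT X OR NOT Z)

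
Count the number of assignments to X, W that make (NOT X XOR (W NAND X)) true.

Satisfying assignments: (1,0)
Count: 1 out of 4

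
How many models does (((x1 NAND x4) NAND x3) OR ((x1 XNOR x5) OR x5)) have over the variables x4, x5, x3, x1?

Satisfying assignments: (0,0,0,0), (0,0,0,1), (0,0,1,0), (0,1,0,0), (0,1,0,1), (0,1,1,0), (0,1,1,1), (1,0,0,0), (1,0,0,1), (1,0,1,0), (1,0,1,1), (1,1,0,0), (1,1,0,1), (1,1,1,0), (1,1,1,1)
Count: 15 out of 16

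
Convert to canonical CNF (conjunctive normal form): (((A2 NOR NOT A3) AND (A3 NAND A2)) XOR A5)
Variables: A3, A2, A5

(A3 OR A2 OR A5) AND (A3 OR NOT A2 OR A5) AND (NOT A3 OR A2 OR NOT A5) AND (NOT A3 OR NOT A2 OR A5)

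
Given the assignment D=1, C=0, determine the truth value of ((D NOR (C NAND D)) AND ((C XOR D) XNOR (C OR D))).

Substituting: ((1 NOR (0 NAND 1)) AND ((0 XOR 1) XNOR (0 OR 1)))
= 0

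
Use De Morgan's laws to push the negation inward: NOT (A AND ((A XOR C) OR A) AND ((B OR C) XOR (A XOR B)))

NOT A OR NOT ((A XOR C) OR A) OR NOT ((B OR C) XOR (A XOR B))
De Morgan's: NOT(AND of terms) = OR of negations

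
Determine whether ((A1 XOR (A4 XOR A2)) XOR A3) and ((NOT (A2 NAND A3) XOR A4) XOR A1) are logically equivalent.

No. Counterexample: with A4=0, A2=0, A1=0, A3=1, Expression 1 = 1 but Expression 2 = 0.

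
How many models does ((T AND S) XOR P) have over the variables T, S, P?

Satisfying assignments: (0,0,1), (0,1,1), (1,0,1), (1,1,0)
Count: 4 out of 8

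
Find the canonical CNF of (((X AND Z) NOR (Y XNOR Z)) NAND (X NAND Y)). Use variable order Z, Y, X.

(Z OR NOT Y OR X) AND (NOT Z OR Y OR X)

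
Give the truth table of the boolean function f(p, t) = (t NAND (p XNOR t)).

p | t | Output
--------------
0 | 0 | 1
0 | 1 | 1
1 | 0 | 1
1 | 1 | 0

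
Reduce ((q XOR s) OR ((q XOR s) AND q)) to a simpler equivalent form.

By absorption (E OR (E AND v) = E):
= (q XOR s)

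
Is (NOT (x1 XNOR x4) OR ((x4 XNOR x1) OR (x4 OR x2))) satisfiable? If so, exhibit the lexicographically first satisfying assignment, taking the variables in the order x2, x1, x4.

x2=0, x1=0, x4=0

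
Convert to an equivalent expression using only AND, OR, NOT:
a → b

NOT a OR b
(Implication elimination: A → B = NOT A OR B)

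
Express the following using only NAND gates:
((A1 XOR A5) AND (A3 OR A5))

((((A1 NAND (A1 NAND A5)) NAND (A5 NAND (A1 NAND A5))) NAND ((A3 NAND A3) NAND (A5 NAND A5))) NAND (((A1 NAND (A1 NAND A5)) NAND (A5 NAND (A1 NAND A5))) NAND ((A3 NAND A3) NAND (A5 NAND A5))))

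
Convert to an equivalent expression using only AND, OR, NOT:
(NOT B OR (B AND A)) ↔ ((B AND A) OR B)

((NOT B OR (B AND A)) AND ((B AND A) OR B)) OR (NOT (NOT B OR (B AND A)) AND NOT ((B AND A) OR B))
(Biconditional = both true or both false)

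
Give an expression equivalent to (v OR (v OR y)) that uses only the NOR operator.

((v NOR ((v NOR y) NOR (v NOR y))) NOR (v NOR ((v NOR y) NOR (v NOR y))))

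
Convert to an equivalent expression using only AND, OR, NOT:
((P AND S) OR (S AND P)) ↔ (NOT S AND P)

(((P AND S) OR (S AND P)) AND (NOT S AND P)) OR (NOT ((P AND S) OR (S AND P)) AND NOT (NOT S AND P))
(Biconditional = both true or both false)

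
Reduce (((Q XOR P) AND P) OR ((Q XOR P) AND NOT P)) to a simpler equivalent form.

By distribution ((E AND v) OR (E AND NOT v) = E):
= (Q XOR P)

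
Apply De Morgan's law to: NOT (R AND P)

NOT R OR NOT P
De Morgan's: NOT(AND of terms) = OR of negations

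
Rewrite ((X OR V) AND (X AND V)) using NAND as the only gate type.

((((X NAND X) NAND (V NAND V)) NAND ((X NAND V) NAND (X NAND V))) NAND (((X NAND X) NAND (V NAND V)) NAND ((X NAND V) NAND (X NAND V))))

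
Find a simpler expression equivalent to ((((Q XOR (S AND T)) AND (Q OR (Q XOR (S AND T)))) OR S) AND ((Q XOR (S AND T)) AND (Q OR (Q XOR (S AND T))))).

By absorption (E AND (E OR v) = E) then absorption (E AND (E OR v) = E):
= (Q XOR (S AND T))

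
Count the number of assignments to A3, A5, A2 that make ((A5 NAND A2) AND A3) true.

Satisfying assignments: (1,0,0), (1,0,1), (1,1,0)
Count: 3 out of 8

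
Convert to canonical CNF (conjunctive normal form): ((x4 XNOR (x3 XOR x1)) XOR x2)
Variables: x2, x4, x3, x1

(x2 OR x4 OR x3 OR NOT x1) AND (x2 OR x4 OR NOT x3 OR x1) AND (x2 OR NOT x4 OR x3 OR x1) AND (x2 OR NOT x4 OR NOT x3 OR NOT x1) AND (NOT x2 OR x4 OR x3 OR x1) AND (NOT x2 OR x4 OR NOT x3 OR NOT x1) AND (NOT x2 OR NOT x4 OR x3 OR NOT x1) AND (NOT x2 OR NOT x4 OR NOT x3 OR x1)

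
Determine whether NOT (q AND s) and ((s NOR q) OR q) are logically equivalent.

No. Counterexample: with s=1, q=0, Expression 1 = 1 but Expression 2 = 0.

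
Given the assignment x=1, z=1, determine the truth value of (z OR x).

Substituting: (1 OR 1)
= 1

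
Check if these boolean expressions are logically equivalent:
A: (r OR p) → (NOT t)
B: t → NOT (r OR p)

Yes, Contrapositive is always equivalent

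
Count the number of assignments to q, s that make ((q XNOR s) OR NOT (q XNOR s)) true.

Satisfying assignments: (0,0), (0,1), (1,0), (1,1)
Count: 4 out of 4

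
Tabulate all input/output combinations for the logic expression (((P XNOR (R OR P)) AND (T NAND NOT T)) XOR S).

S | P | R | T | Output
----------------------
0 | 0 | 0 | 0 | 1
0 | 0 | 0 | 1 | 1
0 | 0 | 1 | 0 | 0
0 | 0 | 1 | 1 | 0
0 | 1 | 0 | 0 | 1
0 | 1 | 0 | 1 | 1
0 | 1 | 1 | 0 | 1
0 | 1 | 1 | 1 | 1
1 | 0 | 0 | 0 | 0
1 | 0 | 0 | 1 | 0
1 | 0 | 1 | 0 | 1
1 | 0 | 1 | 1 | 1
1 | 1 | 0 | 0 | 0
1 | 1 | 0 | 1 | 0
1 | 1 | 1 | 0 | 0
1 | 1 | 1 | 1 | 0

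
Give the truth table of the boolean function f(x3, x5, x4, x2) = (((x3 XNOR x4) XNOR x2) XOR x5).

x3 | x5 | x4 | x2 | Output
--------------------------
0 | 0 | 0 | 0 | 0
0 | 0 | 0 | 1 | 1
0 | 0 | 1 | 0 | 1
0 | 0 | 1 | 1 | 0
0 | 1 | 0 | 0 | 1
0 | 1 | 0 | 1 | 0
0 | 1 | 1 | 0 | 0
0 | 1 | 1 | 1 | 1
1 | 0 | 0 | 0 | 1
1 | 0 | 0 | 1 | 0
1 | 0 | 1 | 0 | 0
1 | 0 | 1 | 1 | 1
1 | 1 | 0 | 0 | 0
1 | 1 | 0 | 1 | 1
1 | 1 | 1 | 0 | 1
1 | 1 | 1 | 1 | 0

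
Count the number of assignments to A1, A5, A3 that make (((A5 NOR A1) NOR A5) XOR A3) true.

Satisfying assignments: (0,0,1), (0,1,1), (1,0,0), (1,1,1)
Count: 4 out of 8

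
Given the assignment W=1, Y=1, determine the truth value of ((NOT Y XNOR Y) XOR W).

Substituting: ((NOT 1 XNOR 1) XOR 1)
= 1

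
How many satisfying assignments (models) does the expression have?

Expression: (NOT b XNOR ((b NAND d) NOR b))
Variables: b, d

Satisfying assignments: (1,0), (1,1)
Count: 2 out of 4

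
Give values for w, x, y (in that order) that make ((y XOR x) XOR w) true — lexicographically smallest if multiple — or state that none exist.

w=0, x=0, y=1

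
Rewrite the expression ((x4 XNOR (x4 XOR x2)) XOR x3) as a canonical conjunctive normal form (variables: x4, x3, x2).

(x4 OR x3 OR NOT x2) AND (x4 OR NOT x3 OR x2) AND (NOT x4 OR x3 OR NOT x2) AND (NOT x4 OR NOT x3 OR x2)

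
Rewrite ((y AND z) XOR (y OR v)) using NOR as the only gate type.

((((((y NOR y) NOR (z NOR z)) NOR ((y NOR v) NOR (y NOR v))) NOR (((y NOR y) NOR (z NOR z)) NOR ((y NOR v) NOR (y NOR v)))) NOR ((((y NOR y) NOR (z NOR z)) NOR ((y NOR v) NOR (y NOR v))) NOR (((y NOR y) NOR (z NOR z)) NOR ((y NOR v) NOR (y NOR v))))) NOR ((((((y NOR y) NOR (z NOR z)) NOR ((y NOR y) NOR (z NOR z))) NOR (((y NOR v) NOR (y NOR v)) NOR ((y NOR v) NOR (y NOR v)))) NOR ((((y NOR y) NOR (z NOR z)) NOR ((y NOR y) NOR (z NOR z))) NOR (((y NOR v) NOR (y NOR v)) NOR ((y NOR v) NOR (y NOR v))))) NOR (((((y NOR y) NOR (z NOR z)) NOR ((y NOR y) NOR (z NOR z))) NOR (((y NOR v) NOR (y NOR v)) NOR ((y NOR v) NOR (y NOR v)))) NOR ((((y NOR y) NOR (z NOR z)) NOR ((y NOR y) NOR (z NOR z))) NOR (((y NOR v) NOR (y NOR v)) NOR ((y NOR v) NOR (y NOR v)))))))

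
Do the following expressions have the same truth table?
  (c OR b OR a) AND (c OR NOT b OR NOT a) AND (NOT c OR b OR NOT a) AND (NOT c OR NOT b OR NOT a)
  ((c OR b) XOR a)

Yes, they are equivalent — the two output columns agree on all 8 assignments:
c | b | a | Expression 1 | Expression 2
---------------------------------------
0 | 0 | 0 | 0 | 0
0 | 0 | 1 | 1 | 1
0 | 1 | 0 | 1 | 1
0 | 1 | 1 | 0 | 0
1 | 0 | 0 | 1 | 1
1 | 0 | 1 | 0 | 0
1 | 1 | 0 | 1 | 1
1 | 1 | 1 | 0 | 0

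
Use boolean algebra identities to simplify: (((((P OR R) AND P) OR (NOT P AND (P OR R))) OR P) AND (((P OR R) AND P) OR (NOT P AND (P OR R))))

By absorption (E AND (E OR v) = E) then distribution ((E AND v) OR (E AND NOT v) = E):
= (P OR R)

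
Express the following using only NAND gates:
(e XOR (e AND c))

((e NAND (e NAND ((e NAND c) NAND (e NAND c)))) NAND (((e NAND c) NAND (e NAND c)) NAND (e NAND ((e NAND c) NAND (e NAND c)))))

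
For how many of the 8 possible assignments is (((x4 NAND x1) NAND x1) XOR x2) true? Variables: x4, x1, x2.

Satisfying assignments: (0,0,0), (0,1,1), (1,0,0), (1,1,0)
Count: 4 out of 8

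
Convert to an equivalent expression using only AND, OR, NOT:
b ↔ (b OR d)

(b AND (b OR d)) OR (NOT b AND NOT (b OR d))
(Biconditional = both true or both false)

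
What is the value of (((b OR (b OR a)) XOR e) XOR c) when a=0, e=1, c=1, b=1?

Substituting: (((1 OR (1 OR 0)) XOR 1) XOR 1)
= 1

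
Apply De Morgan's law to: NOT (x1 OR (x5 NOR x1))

NOT x1 AND NOT (x5 NOR x1)
De Morgan's: NOT(OR of terms) = AND of negations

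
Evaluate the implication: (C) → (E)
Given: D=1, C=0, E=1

Antecedent (C) = 0; consequent (E) = 1.
0 → 1 = 1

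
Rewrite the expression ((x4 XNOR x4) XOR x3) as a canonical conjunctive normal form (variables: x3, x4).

(NOT x3 OR x4) AND (NOT x3 OR NOT x4)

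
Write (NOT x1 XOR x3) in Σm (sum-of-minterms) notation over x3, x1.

Σm(0, 3) = (NOT x3 AND NOT x1) OR (x3 AND x1)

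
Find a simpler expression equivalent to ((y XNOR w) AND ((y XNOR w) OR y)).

By absorption (E AND (E OR v) = E):
= (y XNOR w)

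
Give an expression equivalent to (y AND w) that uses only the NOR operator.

((y NOR y) NOR (w NOR w))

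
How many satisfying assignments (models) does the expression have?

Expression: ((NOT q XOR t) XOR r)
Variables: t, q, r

Satisfying assignments: (0,0,0), (0,1,1), (1,0,1), (1,1,0)
Count: 4 out of 8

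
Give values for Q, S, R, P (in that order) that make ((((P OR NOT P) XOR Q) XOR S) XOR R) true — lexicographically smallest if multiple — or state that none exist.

Q=0, S=0, R=0, P=0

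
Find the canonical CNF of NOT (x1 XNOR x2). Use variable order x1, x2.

(x1 OR x2) AND (NOT x1 OR NOT x2)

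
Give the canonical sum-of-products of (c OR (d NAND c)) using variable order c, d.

Σm(0, 1, 2, 3) = (NOT c AND NOT d) OR (NOT c AND d) OR (c AND NOT d) OR (c AND d)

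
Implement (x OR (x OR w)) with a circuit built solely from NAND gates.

((x NAND x) NAND (((x NAND x) NAND (w NAND w)) NAND ((x NAND x) NAND (w NAND w))))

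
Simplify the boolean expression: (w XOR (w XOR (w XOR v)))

By XOR self-cancellation ((E XOR v) XOR v = E):
= (w XOR v)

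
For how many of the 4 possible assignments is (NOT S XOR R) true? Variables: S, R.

Satisfying assignments: (0,0), (1,1)
Count: 2 out of 4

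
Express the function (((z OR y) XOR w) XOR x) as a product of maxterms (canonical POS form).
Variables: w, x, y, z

ΠM(0, 5, 6, 7, 9, 10, 11, 12) = (w OR x OR y OR z) AND (w OR NOT x OR y OR NOT z) AND (w OR NOT x OR NOT y OR z) AND (w OR NOT x OR NOT y OR NOT z) AND (NOT w OR x OR y OR NOT z) AND (NOT w OR x OR NOT y OR z) AND (NOT w OR x OR NOT y OR NOT z) AND (NOT w OR NOT x OR y OR z)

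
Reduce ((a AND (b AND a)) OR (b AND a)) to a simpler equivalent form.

By absorption (E OR (E AND v) = E):
= (b AND a)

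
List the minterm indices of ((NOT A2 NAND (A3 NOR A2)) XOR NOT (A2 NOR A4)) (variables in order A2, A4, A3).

Σm(1, 2) = (NOT A2 AND NOT A4 AND A3) OR (NOT A2 AND A4 AND NOT A3)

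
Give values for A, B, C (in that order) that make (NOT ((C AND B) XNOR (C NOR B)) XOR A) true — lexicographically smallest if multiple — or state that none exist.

A=0, B=0, C=0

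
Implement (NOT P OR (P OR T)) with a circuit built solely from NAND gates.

(((P NAND P) NAND (P NAND P)) NAND (((P NAND P) NAND (T NAND T)) NAND ((P NAND P) NAND (T NAND T))))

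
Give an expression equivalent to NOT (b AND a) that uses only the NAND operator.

(((b NAND a) NAND (b NAND a)) NAND ((b NAND a) NAND (b NAND a)))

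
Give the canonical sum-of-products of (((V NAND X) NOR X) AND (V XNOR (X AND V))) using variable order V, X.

Σm() = FALSE (no minterms)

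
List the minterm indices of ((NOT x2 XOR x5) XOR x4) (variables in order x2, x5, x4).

Σm(0, 3, 5, 6) = (NOT x2 AND NOT x5 AND NOT x4) OR (NOT x2 AND x5 AND x4) OR (x2 AND NOT x5 AND x4) OR (x2 AND x5 AND NOT x4)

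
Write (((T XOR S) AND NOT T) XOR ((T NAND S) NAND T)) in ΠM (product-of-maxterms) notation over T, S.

ΠM(1, 2) = (T OR NOT S) AND (NOT T OR S)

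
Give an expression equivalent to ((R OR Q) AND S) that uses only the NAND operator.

((((R NAND R) NAND (Q NAND Q)) NAND S) NAND (((R NAND R) NAND (Q NAND Q)) NAND S))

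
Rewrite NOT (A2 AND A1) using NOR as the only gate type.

(((A2 NOR A2) NOR (A1 NOR A1)) NOR ((A2 NOR A2) NOR (A1 NOR A1)))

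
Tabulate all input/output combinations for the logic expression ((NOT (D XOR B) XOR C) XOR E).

C | E | B | D | Output
----------------------
0 | 0 | 0 | 0 | 1
0 | 0 | 0 | 1 | 0
0 | 0 | 1 | 0 | 0
0 | 0 | 1 | 1 | 1
0 | 1 | 0 | 0 | 0
0 | 1 | 0 | 1 | 1
0 | 1 | 1 | 0 | 1
0 | 1 | 1 | 1 | 0
1 | 0 | 0 | 0 | 0
1 | 0 | 0 | 1 | 1
1 | 0 | 1 | 0 | 1
1 | 0 | 1 | 1 | 0
1 | 1 | 0 | 0 | 1
1 | 1 | 0 | 1 | 0
1 | 1 | 1 | 0 | 0
1 | 1 | 1 | 1 | 1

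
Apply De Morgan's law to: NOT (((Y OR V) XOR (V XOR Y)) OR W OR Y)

NOT ((Y OR V) XOR (V XOR Y)) AND NOT W AND NOT Y
De Morgan's: NOT(OR of terms) = AND of negations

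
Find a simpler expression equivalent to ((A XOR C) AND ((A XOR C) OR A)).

By absorption (E AND (E OR v) = E):
= (A XOR C)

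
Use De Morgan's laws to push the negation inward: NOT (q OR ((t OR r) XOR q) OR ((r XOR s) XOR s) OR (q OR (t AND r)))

NOT q AND NOT ((t OR r) XOR q) AND NOT ((r XOR s) XOR s) AND NOT (q OR (t AND r))
De Morgan's: NOT(OR of terms) = AND of negations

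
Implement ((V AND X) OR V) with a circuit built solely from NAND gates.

((((V NAND X) NAND (V NAND X)) NAND ((V NAND X) NAND (V NAND X))) NAND (V NAND V))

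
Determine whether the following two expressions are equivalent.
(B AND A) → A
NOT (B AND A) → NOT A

No, Inverse is not equivalent to original (counterexample: A=1, B=0)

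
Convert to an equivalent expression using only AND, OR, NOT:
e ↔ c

(e AND c) OR (NOT e AND NOT c)
(Biconditional = both true or both false)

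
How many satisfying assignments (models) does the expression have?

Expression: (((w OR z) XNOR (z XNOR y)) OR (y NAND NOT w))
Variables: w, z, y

Satisfying assignments: (0,0,0), (0,0,1), (0,1,0), (0,1,1), (1,0,0), (1,0,1), (1,1,0), (1,1,1)
Count: 8 out of 8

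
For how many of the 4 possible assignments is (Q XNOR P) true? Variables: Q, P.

Satisfying assignments: (0,0), (1,1)
Count: 2 out of 4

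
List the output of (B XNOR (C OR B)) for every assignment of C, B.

C | B | Output
--------------
0 | 0 | 1
0 | 1 | 1
1 | 0 | 0
1 | 1 | 1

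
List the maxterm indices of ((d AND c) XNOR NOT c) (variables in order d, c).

ΠM(0, 2, 3) = (d OR c) AND (NOT d OR c) AND (NOT d OR NOT c)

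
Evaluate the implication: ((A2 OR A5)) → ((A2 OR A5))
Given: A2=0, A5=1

Antecedent ((A2 OR A5)) = 1; consequent ((A2 OR A5)) = 1.
1 → 1 = 1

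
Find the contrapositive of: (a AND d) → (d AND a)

Contrapositive: NOT (d AND a) → NOT (a AND d)
Note: A statement and its contrapositive are logically equivalent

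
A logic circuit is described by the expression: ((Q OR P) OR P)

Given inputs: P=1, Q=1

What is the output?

Substituting: ((1 OR 1) OR 1)
= 1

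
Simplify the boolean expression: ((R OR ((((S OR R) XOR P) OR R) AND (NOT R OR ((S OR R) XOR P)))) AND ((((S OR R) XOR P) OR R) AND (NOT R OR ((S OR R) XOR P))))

By absorption (E AND (E OR v) = E) then distribution ((E OR v) AND (E OR NOT v) = E):
= ((S OR R) XOR P)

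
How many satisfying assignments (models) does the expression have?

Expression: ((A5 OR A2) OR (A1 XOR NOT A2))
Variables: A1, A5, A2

Satisfying assignments: (0,0,0), (0,0,1), (0,1,0), (0,1,1), (1,0,1), (1,1,0), (1,1,1)
Count: 7 out of 8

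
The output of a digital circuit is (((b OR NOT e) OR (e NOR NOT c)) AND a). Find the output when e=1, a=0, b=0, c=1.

Substituting: (((0 OR NOT 1) OR (1 NOR NOT 1)) AND 0)
= 0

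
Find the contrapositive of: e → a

Contrapositive: NOT a → NOT e
Note: A statement and its contrapositive are logically equivalent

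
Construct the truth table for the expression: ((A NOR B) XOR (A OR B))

B | A | Output
--------------
0 | 0 | 1
0 | 1 | 1
1 | 0 | 1
1 | 1 | 1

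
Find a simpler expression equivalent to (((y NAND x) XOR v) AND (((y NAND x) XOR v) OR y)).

By absorption (E AND (E OR v) = E):
= ((y NAND x) XOR v)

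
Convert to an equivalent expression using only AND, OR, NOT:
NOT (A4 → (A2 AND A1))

A4 AND NOT (A2 AND A1)
(Negated implication: NOT(A → B) = A AND NOT B)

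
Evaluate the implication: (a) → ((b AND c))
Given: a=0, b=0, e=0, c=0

Antecedent (a) = 0; consequent ((b AND c)) = 0.
0 → 0 = 1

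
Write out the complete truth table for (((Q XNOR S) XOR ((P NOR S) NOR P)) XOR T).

S | Q | T | P | Output
----------------------
0 | 0 | 0 | 0 | 1
0 | 0 | 0 | 1 | 1
0 | 0 | 1 | 0 | 0
0 | 0 | 1 | 1 | 0
0 | 1 | 0 | 0 | 0
0 | 1 | 0 | 1 | 0
0 | 1 | 1 | 0 | 1
0 | 1 | 1 | 1 | 1
1 | 0 | 0 | 0 | 1
1 | 0 | 0 | 1 | 0
1 | 0 | 1 | 0 | 0
1 | 0 | 1 | 1 | 1
1 | 1 | 0 | 0 | 0
1 | 1 | 0 | 1 | 1
1 | 1 | 1 | 0 | 1
1 | 1 | 1 | 1 | 0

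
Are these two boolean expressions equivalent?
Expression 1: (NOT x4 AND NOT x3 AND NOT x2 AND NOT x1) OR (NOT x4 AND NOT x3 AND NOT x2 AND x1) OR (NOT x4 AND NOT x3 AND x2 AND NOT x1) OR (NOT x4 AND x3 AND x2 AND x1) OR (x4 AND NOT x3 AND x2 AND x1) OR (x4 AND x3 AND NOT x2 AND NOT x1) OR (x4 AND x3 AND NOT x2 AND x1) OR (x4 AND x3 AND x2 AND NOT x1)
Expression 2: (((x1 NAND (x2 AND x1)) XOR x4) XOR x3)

Yes, they are equivalent — the two output columns agree on all 16 assignments:
x4 | x3 | x2 | x1 | Expression 1 | Expression 2
-----------------------------------------------
0 | 0 | 0 | 0 | 1 | 1
0 | 0 | 0 | 1 | 1 | 1
0 | 0 | 1 | 0 | 1 | 1
0 | 0 | 1 | 1 | 0 | 0
0 | 1 | 0 | 0 | 0 | 0
0 | 1 | 0 | 1 | 0 | 0
0 | 1 | 1 | 0 | 0 | 0
0 | 1 | 1 | 1 | 1 | 1
1 | 0 | 0 | 0 | 0 | 0
1 | 0 | 0 | 1 | 0 | 0
1 | 0 | 1 | 0 | 0 | 0
1 | 0 | 1 | 1 | 1 | 1
1 | 1 | 0 | 0 | 1 | 1
1 | 1 | 0 | 1 | 1 | 1
1 | 1 | 1 | 0 | 1 | 1
1 | 1 | 1 | 1 | 0 | 0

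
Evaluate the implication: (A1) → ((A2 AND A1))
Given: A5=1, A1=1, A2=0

Antecedent (A1) = 1; consequent ((A2 AND A1)) = 0.
1 → 0 = 0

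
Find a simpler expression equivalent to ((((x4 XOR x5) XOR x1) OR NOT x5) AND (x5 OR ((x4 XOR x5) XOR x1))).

By distribution ((E OR v) AND (E OR NOT v) = E):
= ((x4 XOR x5) XOR x1)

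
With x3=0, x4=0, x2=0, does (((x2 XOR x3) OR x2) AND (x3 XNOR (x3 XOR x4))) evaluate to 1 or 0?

Substituting: (((0 XOR 0) OR 0) AND (0 XNOR (0 XOR 0)))
= 0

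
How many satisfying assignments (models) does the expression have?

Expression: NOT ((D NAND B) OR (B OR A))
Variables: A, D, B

No assignment satisfies the expression.
Count: 0 out of 8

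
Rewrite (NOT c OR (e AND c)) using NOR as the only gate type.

(((c NOR c) NOR ((e NOR e) NOR (c NOR c))) NOR ((c NOR c) NOR ((e NOR e) NOR (c NOR c))))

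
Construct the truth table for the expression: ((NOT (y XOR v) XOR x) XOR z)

y | x | z | v | Output
----------------------
0 | 0 | 0 | 0 | 1
0 | 0 | 0 | 1 | 0
0 | 0 | 1 | 0 | 0
0 | 0 | 1 | 1 | 1
0 | 1 | 0 | 0 | 0
0 | 1 | 0 | 1 | 1
0 | 1 | 1 | 0 | 1
0 | 1 | 1 | 1 | 0
1 | 0 | 0 | 0 | 0
1 | 0 | 0 | 1 | 1
1 | 0 | 1 | 0 | 1
1 | 0 | 1 | 1 | 0
1 | 1 | 0 | 0 | 1
1 | 1 | 0 | 1 | 0
1 | 1 | 1 | 0 | 0
1 | 1 | 1 | 1 | 1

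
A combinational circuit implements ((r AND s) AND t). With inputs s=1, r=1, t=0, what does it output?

Substituting: ((1 AND 1) AND 0)
= 0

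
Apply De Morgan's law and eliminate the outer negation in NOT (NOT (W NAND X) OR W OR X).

(W NAND X) AND NOT W AND NOT X
De Morgan's: NOT(OR of terms) = AND of negations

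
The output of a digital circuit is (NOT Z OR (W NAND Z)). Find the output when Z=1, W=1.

Substituting: (NOT 1 OR (1 NAND 1))
= 0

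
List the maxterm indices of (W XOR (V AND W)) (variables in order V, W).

ΠM(0, 2, 3) = (V OR W) AND (NOT V OR W) AND (NOT V OR NOT W)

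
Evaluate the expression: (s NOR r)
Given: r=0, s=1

Substituting: (1 NOR 0)
= 0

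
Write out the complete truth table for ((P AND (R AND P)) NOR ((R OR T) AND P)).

P | T | R | Output
------------------
0 | 0 | 0 | 1
0 | 0 | 1 | 1
0 | 1 | 0 | 1
0 | 1 | 1 | 1
1 | 0 | 0 | 1
1 | 0 | 1 | 0
1 | 1 | 0 | 0
1 | 1 | 1 | 0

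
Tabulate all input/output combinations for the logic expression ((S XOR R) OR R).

R | S | Output
--------------
0 | 0 | 0
0 | 1 | 1
1 | 0 | 1
1 | 1 | 1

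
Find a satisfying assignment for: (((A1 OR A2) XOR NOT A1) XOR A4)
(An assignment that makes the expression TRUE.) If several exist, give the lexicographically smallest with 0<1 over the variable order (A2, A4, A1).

A2=0, A4=0, A1=0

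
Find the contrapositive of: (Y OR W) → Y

Contrapositive: NOT Y → NOT (Y OR W)
Note: A statement and its contrapositive are logically equivalent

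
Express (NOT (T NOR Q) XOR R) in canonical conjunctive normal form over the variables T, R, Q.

(T OR R OR Q) AND (T OR NOT R OR NOT Q) AND (NOT T OR NOT R OR Q) AND (NOT T OR NOT R OR NOT Q)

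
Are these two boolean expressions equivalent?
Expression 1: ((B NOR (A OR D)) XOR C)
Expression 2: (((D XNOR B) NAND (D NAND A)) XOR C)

No. Counterexample: with D=0, C=0, A=0, B=0, Expression 1 = 1 but Expression 2 = 0.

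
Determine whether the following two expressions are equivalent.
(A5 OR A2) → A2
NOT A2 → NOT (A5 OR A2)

Yes, Contrapositive is always equivalent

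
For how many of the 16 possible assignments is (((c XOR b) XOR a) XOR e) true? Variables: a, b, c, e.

Satisfying assignments: (0,0,0,1), (0,0,1,0), (0,1,0,0), (0,1,1,1), (1,0,0,0), (1,0,1,1), (1,1,0,1), (1,1,1,0)
Count: 8 out of 16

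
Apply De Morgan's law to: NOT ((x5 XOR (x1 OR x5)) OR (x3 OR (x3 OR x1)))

NOT (x5 XOR (x1 OR x5)) AND NOT (x3 OR (x3 OR x1))
De Morgan's: NOT(OR of terms) = AND of negations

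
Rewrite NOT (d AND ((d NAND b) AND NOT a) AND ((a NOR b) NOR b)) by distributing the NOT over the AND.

NOT d OR NOT ((d NAND b) AND NOT a) OR NOT ((a NOR b) NOR b)
De Morgan's: NOT(AND of terms) = OR of negations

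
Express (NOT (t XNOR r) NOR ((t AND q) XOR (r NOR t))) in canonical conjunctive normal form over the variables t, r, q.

(t OR r OR q) AND (t OR r OR NOT q) AND (t OR NOT r OR q) AND (t OR NOT r OR NOT q) AND (NOT t OR r OR q) AND (NOT t OR r OR NOT q) AND (NOT t OR NOT r OR NOT q)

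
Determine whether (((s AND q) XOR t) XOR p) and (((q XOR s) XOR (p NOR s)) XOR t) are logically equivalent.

No. Counterexample: with t=0, q=0, p=0, s=0, Expression 1 = 0 but Expression 2 = 1.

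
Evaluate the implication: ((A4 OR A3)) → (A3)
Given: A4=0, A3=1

Antecedent ((A4 OR A3)) = 1; consequent (A3) = 1.
1 → 1 = 1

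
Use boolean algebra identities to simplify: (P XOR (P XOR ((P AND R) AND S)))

By XOR self-cancellation ((E XOR v) XOR v = E):
= ((P AND R) AND S)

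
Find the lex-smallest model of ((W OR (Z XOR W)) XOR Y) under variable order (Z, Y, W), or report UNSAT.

Z=0, Y=0, W=1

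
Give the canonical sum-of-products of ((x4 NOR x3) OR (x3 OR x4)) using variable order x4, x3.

Σm(0, 1, 2, 3) = (NOT x4 AND NOT x3) OR (NOT x4 AND x3) OR (x4 AND NOT x3) OR (x4 AND x3)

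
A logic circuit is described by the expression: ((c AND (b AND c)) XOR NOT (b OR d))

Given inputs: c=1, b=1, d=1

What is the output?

Substituting: ((1 AND (1 AND 1)) XOR NOT (1 OR 1))
= 1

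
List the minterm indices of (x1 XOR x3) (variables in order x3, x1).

Σm(1, 2) = (NOT x3 AND x1) OR (x3 AND NOT x1)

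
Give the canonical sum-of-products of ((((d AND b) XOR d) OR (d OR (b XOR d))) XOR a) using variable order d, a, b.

Σm(1, 2, 4, 5) = (NOT d AND NOT a AND b) OR (NOT d AND a AND NOT b) OR (d AND NOT a AND NOT b) OR (d AND NOT a AND b)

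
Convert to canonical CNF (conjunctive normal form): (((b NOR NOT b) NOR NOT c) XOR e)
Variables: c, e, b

(c OR e OR b) AND (c OR e OR NOT b) AND (NOT c OR NOT e OR b) AND (NOT c OR NOT e OR NOT b)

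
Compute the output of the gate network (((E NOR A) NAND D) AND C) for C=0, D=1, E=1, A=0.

Substituting: (((1 NOR 0) NAND 1) AND 0)
= 0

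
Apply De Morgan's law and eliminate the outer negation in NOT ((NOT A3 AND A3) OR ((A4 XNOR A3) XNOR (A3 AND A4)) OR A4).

NOT (NOT A3 AND A3) AND NOT ((A4 XNOR A3) XNOR (A3 AND A4)) AND NOT A4
De Morgan's: NOT(OR of terms) = AND of negations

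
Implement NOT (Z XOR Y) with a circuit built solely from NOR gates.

(((((Z NOR Y) NOR (Z NOR Y)) NOR ((Z NOR Y) NOR (Z NOR Y))) NOR ((((Z NOR Z) NOR (Y NOR Y)) NOR ((Z NOR Z) NOR (Y NOR Y))) NOR (((Z NOR Z) NOR (Y NOR Y)) NOR ((Z NOR Z) NOR (Y NOR Y))))) NOR ((((Z NOR Y) NOR (Z NOR Y)) NOR ((Z NOR Y) NOR (Z NOR Y))) NOR ((((Z NOR Z) NOR (Y NOR Y)) NOR ((Z NOR Z) NOR (Y NOR Y))) NOR (((Z NOR Z) NOR (Y NOR Y)) NOR ((Z NOR Z) NOR (Y NOR Y))))))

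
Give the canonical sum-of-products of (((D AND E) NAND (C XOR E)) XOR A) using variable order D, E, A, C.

Σm(0, 1, 4, 5, 8, 9, 13, 14) = (NOT D AND NOT E AND NOT A AND NOT C) OR (NOT D AND NOT E AND NOT A AND C) OR (NOT D AND E AND NOT A AND NOT C) OR (NOT D AND E AND NOT A AND C) OR (D AND NOT E AND NOT A AND NOT C) OR (D AND NOT E AND NOT A AND C) OR (D AND E AND NOT A AND C) OR (D AND E AND A AND NOT C)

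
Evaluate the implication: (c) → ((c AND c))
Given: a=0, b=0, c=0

Antecedent (c) = 0; consequent ((c AND c)) = 0.
0 → 0 = 1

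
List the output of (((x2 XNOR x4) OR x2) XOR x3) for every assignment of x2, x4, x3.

x2 | x4 | x3 | Output
---------------------
0 | 0 | 0 | 1
0 | 0 | 1 | 0
0 | 1 | 0 | 0
0 | 1 | 1 | 1
1 | 0 | 0 | 1
1 | 0 | 1 | 0
1 | 1 | 0 | 1
1 | 1 | 1 | 0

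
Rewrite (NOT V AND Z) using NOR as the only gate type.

(((V NOR V) NOR (V NOR V)) NOR (Z NOR Z))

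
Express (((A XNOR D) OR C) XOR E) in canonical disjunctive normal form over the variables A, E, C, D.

(NOT A AND NOT E AND NOT C AND NOT D) OR (NOT A AND NOT E AND C AND NOT D) OR (NOT A AND NOT E AND C AND D) OR (NOT A AND E AND NOT C AND D) OR (A AND NOT E AND NOT C AND D) OR (A AND NOT E AND C AND NOT D) OR (A AND NOT E AND C AND D) OR (A AND E AND NOT C AND NOT D)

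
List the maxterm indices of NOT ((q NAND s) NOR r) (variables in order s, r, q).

ΠM(5) = (NOT s OR r OR NOT q)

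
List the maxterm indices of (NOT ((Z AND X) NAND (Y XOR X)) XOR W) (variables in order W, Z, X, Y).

ΠM(0, 1, 2, 3, 4, 5, 7, 14) = (W OR Z OR X OR Y) AND (W OR Z OR X OR NOT Y) AND (W OR Z OR NOT X OR Y) AND (W OR Z OR NOT X OR NOT Y) AND (W OR NOT Z OR X OR Y) AND (W OR NOT Z OR X OR NOT Y) AND (W OR NOT Z OR NOT X OR NOT Y) AND (NOT W OR NOT Z OR NOT X OR Y)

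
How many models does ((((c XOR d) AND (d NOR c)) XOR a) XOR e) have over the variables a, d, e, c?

Satisfying assignments: (0,0,1,0), (0,0,1,1), (0,1,1,0), (0,1,1,1), (1,0,0,0), (1,0,0,1), (1,1,0,0), (1,1,0,1)
Count: 8 out of 16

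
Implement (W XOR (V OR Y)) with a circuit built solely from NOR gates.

((((W NOR ((V NOR Y) NOR (V NOR Y))) NOR (W NOR ((V NOR Y) NOR (V NOR Y)))) NOR ((W NOR ((V NOR Y) NOR (V NOR Y))) NOR (W NOR ((V NOR Y) NOR (V NOR Y))))) NOR ((((W NOR W) NOR (((V NOR Y) NOR (V NOR Y)) NOR ((V NOR Y) NOR (V NOR Y)))) NOR ((W NOR W) NOR (((V NOR Y) NOR (V NOR Y)) NOR ((V NOR Y) NOR (V NOR Y))))) NOR (((W NOR W) NOR (((V NOR Y) NOR (V NOR Y)) NOR ((V NOR Y) NOR (V NOR Y)))) NOR ((W NOR W) NOR (((V NOR Y) NOR (V NOR Y)) NOR ((V NOR Y) NOR (V NOR Y)))))))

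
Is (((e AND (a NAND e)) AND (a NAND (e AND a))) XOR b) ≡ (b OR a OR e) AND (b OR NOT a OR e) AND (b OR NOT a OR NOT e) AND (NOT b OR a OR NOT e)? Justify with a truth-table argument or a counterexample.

Yes, they are equivalent — the two output columns agree on all 8 assignments:
b | a | e | Expression 1 | Expression 2
---------------------------------------
0 | 0 | 0 | 0 | 0
0 | 0 | 1 | 1 | 1
0 | 1 | 0 | 0 | 0
0 | 1 | 1 | 0 | 0
1 | 0 | 0 | 1 | 1
1 | 0 | 1 | 0 | 0
1 | 1 | 0 | 1 | 1
1 | 1 | 1 | 1 | 1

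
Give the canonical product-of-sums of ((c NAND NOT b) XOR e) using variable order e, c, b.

ΠM(2, 4, 5, 7) = (e OR NOT c OR b) AND (NOT e OR c OR b) AND (NOT e OR c OR NOT b) AND (NOT e OR NOT c OR NOT b)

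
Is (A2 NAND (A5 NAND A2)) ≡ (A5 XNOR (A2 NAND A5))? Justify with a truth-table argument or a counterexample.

No. Counterexample: with A5=0, A2=0, Expression 1 = 1 but Expression 2 = 0.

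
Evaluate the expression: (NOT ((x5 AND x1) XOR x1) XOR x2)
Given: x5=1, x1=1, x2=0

Substituting: (NOT ((1 AND 1) XOR 1) XOR 0)
= 1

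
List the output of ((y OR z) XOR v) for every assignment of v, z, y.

v | z | y | Output
------------------
0 | 0 | 0 | 0
0 | 0 | 1 | 1
0 | 1 | 0 | 1
0 | 1 | 1 | 1
1 | 0 | 0 | 1
1 | 0 | 1 | 0
1 | 1 | 0 | 0
1 | 1 | 1 | 0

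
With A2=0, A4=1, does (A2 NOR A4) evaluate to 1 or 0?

Substituting: (0 NOR 1)
= 0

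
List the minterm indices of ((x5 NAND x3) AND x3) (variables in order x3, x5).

Σm(2) = (x3 AND NOT x5)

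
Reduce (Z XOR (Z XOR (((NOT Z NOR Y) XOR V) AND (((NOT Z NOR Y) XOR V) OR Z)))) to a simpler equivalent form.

By XOR self-cancellation ((E XOR v) XOR v = E) then absorption (E AND (E OR v) = E):
= ((NOT Z NOR Y) XOR V)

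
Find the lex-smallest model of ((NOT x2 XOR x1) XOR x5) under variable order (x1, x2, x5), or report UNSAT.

x1=0, x2=0, x5=0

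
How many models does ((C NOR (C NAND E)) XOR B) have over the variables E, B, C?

Satisfying assignments: (0,1,0), (0,1,1), (1,1,0), (1,1,1)
Count: 4 out of 8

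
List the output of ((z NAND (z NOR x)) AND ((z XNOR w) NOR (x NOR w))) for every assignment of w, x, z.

w | x | z | Output
------------------
0 | 0 | 0 | 0
0 | 0 | 1 | 0
0 | 1 | 0 | 0
0 | 1 | 1 | 1
1 | 0 | 0 | 1
1 | 0 | 1 | 0
1 | 1 | 0 | 1
1 | 1 | 1 | 0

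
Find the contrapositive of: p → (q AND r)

Contrapositive: NOT (q AND r) → NOT p
Note: A statement and its contrapositive are logically equivalent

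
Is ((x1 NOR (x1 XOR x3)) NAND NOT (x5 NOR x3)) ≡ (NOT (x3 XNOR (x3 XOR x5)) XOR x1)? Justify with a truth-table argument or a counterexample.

No. Counterexample: with x3=0, x1=0, x5=0, Expression 1 = 1 but Expression 2 = 0.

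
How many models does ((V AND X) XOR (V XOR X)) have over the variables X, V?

Satisfying assignments: (0,1), (1,0), (1,1)
Count: 3 out of 4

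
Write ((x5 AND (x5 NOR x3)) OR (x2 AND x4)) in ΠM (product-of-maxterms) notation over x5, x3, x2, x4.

ΠM(0, 1, 2, 4, 5, 6, 8, 9, 10, 12, 13, 14) = (x5 OR x3 OR x2 OR x4) AND (x5 OR x3 OR x2 OR NOT x4) AND (x5 OR x3 OR NOT x2 OR x4) AND (x5 OR NOT x3 OR x2 OR x4) AND (x5 OR NOT x3 OR x2 OR NOT x4) AND (x5 OR NOT x3 OR NOT x2 OR x4) AND (NOT x5 OR x3 OR x2 OR x4) AND (NOT x5 OR x3 OR x2 OR NOT x4) AND (NOT x5 OR x3 OR NOT x2 OR x4) AND (NOT x5 OR NOT x3 OR x2 OR x4) AND (NOT x5 OR NOT x3 OR x2 OR NOT x4) AND (NOT x5 OR NOT x3 OR NOT x2 OR x4)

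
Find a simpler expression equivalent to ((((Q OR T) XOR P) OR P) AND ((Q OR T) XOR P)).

By absorption (E AND (E OR v) = E):
= ((Q OR T) XOR P)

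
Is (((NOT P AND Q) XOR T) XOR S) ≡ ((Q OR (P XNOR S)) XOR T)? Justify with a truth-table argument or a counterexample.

No. Counterexample: with T=0, P=0, Q=0, S=0, Expression 1 = 0 but Expression 2 = 1.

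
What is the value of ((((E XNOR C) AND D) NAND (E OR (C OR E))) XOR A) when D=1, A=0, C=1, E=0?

Substituting: ((((0 XNOR 1) AND 1) NAND (0 OR (1 OR 0))) XOR 0)
= 1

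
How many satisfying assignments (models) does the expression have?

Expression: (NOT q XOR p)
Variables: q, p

Satisfying assignments: (0,0), (1,1)
Count: 2 out of 4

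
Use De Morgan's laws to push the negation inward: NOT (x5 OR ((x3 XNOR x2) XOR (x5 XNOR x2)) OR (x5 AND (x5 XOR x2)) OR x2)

NOT x5 AND NOT ((x3 XNOR x2) XOR (x5 XNOR x2)) AND NOT (x5 AND (x5 XOR x2)) AND NOT x2
De Morgan's: NOT(OR of terms) = AND of negations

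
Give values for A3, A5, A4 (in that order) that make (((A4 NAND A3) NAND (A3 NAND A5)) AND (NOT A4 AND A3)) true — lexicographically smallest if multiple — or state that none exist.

A3=1, A5=1, A4=0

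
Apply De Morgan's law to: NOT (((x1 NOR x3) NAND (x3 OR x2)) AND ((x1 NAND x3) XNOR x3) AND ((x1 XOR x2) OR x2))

NOT ((x1 NOR x3) NAND (x3 OR x2)) OR NOT ((x1 NAND x3) XNOR x3) OR NOT ((x1 XOR x2) OR x2)
De Morgan's: NOT(AND of terms) = OR of negations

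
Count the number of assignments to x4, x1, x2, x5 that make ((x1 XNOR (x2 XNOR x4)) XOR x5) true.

Satisfying assignments: (0,0,0,1), (0,0,1,0), (0,1,0,0), (0,1,1,1), (1,0,0,0), (1,0,1,1), (1,1,0,1), (1,1,1,0)
Count: 8 out of 16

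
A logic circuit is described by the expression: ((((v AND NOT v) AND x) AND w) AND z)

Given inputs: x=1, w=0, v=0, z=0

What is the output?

Substituting: ((((0 AND NOT 0) AND 1) AND 0) AND 0)
= 0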